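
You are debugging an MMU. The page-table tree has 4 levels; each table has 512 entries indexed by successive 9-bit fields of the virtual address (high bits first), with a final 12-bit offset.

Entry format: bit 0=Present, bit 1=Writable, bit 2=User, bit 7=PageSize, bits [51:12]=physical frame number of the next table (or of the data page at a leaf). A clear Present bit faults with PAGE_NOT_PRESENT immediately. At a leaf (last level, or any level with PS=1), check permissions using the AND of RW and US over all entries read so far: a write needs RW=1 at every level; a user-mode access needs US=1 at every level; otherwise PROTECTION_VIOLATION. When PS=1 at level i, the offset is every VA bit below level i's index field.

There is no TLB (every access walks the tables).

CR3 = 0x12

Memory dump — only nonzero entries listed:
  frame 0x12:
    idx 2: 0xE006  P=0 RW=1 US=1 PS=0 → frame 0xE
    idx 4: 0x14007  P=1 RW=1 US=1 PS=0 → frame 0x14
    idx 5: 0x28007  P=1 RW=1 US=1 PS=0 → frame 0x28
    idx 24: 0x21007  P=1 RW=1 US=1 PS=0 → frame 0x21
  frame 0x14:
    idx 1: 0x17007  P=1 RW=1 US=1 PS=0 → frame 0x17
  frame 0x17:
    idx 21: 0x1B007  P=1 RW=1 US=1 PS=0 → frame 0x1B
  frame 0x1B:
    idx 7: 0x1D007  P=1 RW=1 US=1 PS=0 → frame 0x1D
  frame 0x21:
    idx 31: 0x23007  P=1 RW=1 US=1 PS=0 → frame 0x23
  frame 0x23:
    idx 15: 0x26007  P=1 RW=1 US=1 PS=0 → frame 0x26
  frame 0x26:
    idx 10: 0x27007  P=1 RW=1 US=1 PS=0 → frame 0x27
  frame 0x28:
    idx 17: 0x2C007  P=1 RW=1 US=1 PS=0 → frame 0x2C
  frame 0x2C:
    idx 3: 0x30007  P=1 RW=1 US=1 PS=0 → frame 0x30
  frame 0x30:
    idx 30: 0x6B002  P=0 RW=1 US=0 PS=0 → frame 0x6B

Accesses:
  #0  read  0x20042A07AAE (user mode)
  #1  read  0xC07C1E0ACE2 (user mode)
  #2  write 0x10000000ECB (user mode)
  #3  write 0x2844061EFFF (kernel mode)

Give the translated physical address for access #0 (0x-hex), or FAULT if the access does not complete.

Walk each access:
#0 VA=0x20042A07AAE (r,user):
  L0 @0x12[4] → 0x14007  P=1,RW=1,US=1,PS=0
  L1 @0x14[1] → 0x17007  P=1,RW=1,US=1,PS=0
  L2 @0x17[21] → 0x1B007  P=1,RW=1,US=1,PS=0
  L3 @0x1B[7] → 0x1D007  P=1,RW=1,US=1,PS=0
  → PA=0x1DAAE  (4 entries read)
#1 VA=0xC07C1E0ACE2 (r,user):
  L0 @0x12[24] → 0x21007  P=1,RW=1,US=1,PS=0
  L1 @0x21[31] → 0x23007  P=1,RW=1,US=1,PS=0
  L2 @0x23[15] → 0x26007  P=1,RW=1,US=1,PS=0
  L3 @0x26[10] → 0x27007  P=1,RW=1,US=1,PS=0
  → PA=0x27CE2  (4 entries read)
#2 VA=0x10000000ECB (w,user):
  L0 @0x12[2] → 0xE006  P=0,RW=1,US=1,PS=0
  ⇒ fault: PAGE_NOT_PRESENT  — 1 lookups
#3 VA=0x2844061EFFF (w,kernel):
  L0 @0x12[5] → 0x28007  P=1,RW=1,US=1,PS=0
  L1 @0x28[17] → 0x2C007  P=1,RW=1,US=1,PS=0
  L2 @0x2C[3] → 0x30007  P=1,RW=1,US=1,PS=0
  L3 @0x30[30] → 0x6B002  P=0,RW=1,US=0,PS=0
  ⇒ fault: PAGE_NOT_PRESENT  — 4 lookups

Access #0 PA: 0x1DAAE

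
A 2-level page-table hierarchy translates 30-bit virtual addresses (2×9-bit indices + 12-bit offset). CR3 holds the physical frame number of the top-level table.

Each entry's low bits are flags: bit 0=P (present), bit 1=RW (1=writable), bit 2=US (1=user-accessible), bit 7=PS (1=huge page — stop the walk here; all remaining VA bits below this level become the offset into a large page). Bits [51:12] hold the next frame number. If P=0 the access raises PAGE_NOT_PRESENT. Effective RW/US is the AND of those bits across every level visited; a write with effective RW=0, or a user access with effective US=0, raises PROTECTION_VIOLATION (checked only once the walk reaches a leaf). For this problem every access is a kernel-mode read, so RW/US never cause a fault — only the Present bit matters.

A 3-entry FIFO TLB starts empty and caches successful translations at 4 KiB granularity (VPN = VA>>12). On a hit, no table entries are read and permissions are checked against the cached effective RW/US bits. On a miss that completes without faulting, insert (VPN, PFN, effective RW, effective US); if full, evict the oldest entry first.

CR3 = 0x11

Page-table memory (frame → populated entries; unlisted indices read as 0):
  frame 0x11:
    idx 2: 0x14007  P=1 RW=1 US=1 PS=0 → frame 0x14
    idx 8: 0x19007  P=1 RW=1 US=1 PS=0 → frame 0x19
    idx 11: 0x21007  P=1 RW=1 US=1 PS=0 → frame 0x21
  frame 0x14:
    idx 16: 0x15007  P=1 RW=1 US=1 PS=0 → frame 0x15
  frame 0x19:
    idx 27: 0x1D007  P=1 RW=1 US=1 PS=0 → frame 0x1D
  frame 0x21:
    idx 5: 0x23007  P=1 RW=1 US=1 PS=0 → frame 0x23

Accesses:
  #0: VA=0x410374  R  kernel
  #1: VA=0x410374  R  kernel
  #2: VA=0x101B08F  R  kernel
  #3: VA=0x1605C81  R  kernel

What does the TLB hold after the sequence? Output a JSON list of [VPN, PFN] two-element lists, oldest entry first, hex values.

Trace:
#0 VA=0x410374 (r,kernel):
  lvl0: tbl 0x11, slot 2 ⇒ 0x14007 (P1/RW1/US1/PS0)
  lvl1: tbl 0x14, slot 16 ⇒ 0x15007 (P1/RW1/US1/PS0)
  → PA=0x15374  (2 entries read)
#1 VA=0x410374 (r,kernel):
  TLB hit vpn=0x410 → PA=0x15374
#2 VA=0x101B08F (r,kernel):
  lvl0: tbl 0x11, slot 8 ⇒ 0x19007 (P1/RW1/US1/PS0)
  lvl1: tbl 0x19, slot 27 ⇒ 0x1D007 (P1/RW1/US1/PS0)
  → PA=0x1D08F  (2 entries read)
#3 VA=0x1605C81 (r,kernel):
  lvl0: tbl 0x11, slot 11 ⇒ 0x21007 (P1/RW1/US1/PS0)
  lvl1: tbl 0x21, slot 5 ⇒ 0x23007 (P1/RW1/US1/PS0)
  → PA=0x23C81  (2 entries read)

TLB: [["0x410", "0x15"], ["0x101B", "0x1D"], ["0x1605", "0x23"]]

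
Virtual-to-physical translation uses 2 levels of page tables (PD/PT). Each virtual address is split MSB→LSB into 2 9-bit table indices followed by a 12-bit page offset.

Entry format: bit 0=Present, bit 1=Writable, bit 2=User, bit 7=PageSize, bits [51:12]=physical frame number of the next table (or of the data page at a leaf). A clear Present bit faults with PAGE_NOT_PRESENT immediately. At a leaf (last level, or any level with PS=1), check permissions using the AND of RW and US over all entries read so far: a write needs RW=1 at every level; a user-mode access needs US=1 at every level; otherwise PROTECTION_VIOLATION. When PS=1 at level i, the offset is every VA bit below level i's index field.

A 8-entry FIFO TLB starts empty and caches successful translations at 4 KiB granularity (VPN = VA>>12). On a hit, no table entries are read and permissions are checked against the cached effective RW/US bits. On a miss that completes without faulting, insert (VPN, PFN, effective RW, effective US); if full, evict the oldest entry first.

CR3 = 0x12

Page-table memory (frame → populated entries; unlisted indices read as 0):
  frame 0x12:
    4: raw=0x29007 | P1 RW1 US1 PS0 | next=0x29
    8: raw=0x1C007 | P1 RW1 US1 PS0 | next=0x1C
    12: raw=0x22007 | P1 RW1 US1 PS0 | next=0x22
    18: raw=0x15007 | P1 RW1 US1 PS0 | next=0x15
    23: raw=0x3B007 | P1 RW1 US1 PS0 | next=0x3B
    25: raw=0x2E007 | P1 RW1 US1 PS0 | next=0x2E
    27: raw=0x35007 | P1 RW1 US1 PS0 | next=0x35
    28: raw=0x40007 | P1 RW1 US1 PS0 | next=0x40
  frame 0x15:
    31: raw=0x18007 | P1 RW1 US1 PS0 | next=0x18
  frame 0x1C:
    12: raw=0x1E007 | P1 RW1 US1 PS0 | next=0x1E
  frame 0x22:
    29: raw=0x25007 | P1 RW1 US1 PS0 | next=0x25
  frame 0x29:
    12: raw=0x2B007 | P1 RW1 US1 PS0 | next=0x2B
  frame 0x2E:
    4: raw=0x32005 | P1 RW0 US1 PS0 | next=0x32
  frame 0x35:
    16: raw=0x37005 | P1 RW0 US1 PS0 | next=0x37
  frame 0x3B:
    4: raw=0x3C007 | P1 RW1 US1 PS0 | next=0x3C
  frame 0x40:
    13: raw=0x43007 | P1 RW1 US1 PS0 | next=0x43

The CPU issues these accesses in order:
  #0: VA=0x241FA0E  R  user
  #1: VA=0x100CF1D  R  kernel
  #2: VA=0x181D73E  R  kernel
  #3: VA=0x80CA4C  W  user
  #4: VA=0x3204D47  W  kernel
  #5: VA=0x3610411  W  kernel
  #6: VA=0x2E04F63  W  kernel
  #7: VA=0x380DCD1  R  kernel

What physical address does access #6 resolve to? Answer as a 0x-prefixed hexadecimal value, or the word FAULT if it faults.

Walk each access:
#0 VA=0x241FA0E (r,user):
  L0: frame=0x12 idx=18 entry=0x15007 [P=1 RW=1 US=1 PS=0]
  L1: frame=0x15 idx=31 entry=0x18007 [P=1 RW=1 US=1 PS=0]
  ⇒ phys 0x18A0E  [2 reads]
#1 VA=0x100CF1D (r,kernel):
  L0: frame=0x12 idx=8 entry=0x1C007 [P=1 RW=1 US=1 PS=0]
  L1: frame=0x1C idx=12 entry=0x1E007 [P=1 RW=1 US=1 PS=0]
  ⇒ phys 0x1EF1D  [2 reads]
#2 VA=0x181D73E (r,kernel):
  L0: frame=0x12 idx=12 entry=0x22007 [P=1 RW=1 US=1 PS=0]
  L1: frame=0x22 idx=29 entry=0x25007 [P=1 RW=1 US=1 PS=0]
  ⇒ phys 0x2573E  [2 reads]
#3 VA=0x80CA4C (w,user):
  L0: frame=0x12 idx=4 entry=0x29007 [P=1 RW=1 US=1 PS=0]
  L1: frame=0x29 idx=12 entry=0x2B007 [P=1 RW=1 US=1 PS=0]
  ⇒ phys 0x2BA4C  [2 reads]
#4 VA=0x3204D47 (w,kernel):
  L0: frame=0x12 idx=25 entry=0x2E007 [P=1 RW=1 US=1 PS=0]
  L1: frame=0x2E idx=4 entry=0x32005 [P=1 RW=0 US=1 PS=0]
  → PROTECTION_VIOLATION  (2 entries read)
#5 VA=0x3610411 (w,kernel):
  L0: frame=0x12 idx=27 entry=0x35007 [P=1 RW=1 US=1 PS=0]
  L1: frame=0x35 idx=16 entry=0x37005 [P=1 RW=0 US=1 PS=0]
  → PROTECTION_VIOLATION  (2 entries read)
#6 VA=0x2E04F63 (w,kernel):
  L0: frame=0x12 idx=23 entry=0x3B007 [P=1 RW=1 US=1 PS=0]
  L1: frame=0x3B idx=4 entry=0x3C007 [P=1 RW=1 US=1 PS=0]
  ⇒ phys 0x3CF63  [2 reads]
#7 VA=0x380DCD1 (r,kernel):
  L0: frame=0x12 idx=28 entry=0x40007 [P=1 RW=1 US=1 PS=0]
  L1: frame=0x40 idx=13 entry=0x43007 [P=1 RW=1 US=1 PS=0]
  ⇒ phys 0x43CD1  [2 reads]

Access #6 PA: 0x3CF63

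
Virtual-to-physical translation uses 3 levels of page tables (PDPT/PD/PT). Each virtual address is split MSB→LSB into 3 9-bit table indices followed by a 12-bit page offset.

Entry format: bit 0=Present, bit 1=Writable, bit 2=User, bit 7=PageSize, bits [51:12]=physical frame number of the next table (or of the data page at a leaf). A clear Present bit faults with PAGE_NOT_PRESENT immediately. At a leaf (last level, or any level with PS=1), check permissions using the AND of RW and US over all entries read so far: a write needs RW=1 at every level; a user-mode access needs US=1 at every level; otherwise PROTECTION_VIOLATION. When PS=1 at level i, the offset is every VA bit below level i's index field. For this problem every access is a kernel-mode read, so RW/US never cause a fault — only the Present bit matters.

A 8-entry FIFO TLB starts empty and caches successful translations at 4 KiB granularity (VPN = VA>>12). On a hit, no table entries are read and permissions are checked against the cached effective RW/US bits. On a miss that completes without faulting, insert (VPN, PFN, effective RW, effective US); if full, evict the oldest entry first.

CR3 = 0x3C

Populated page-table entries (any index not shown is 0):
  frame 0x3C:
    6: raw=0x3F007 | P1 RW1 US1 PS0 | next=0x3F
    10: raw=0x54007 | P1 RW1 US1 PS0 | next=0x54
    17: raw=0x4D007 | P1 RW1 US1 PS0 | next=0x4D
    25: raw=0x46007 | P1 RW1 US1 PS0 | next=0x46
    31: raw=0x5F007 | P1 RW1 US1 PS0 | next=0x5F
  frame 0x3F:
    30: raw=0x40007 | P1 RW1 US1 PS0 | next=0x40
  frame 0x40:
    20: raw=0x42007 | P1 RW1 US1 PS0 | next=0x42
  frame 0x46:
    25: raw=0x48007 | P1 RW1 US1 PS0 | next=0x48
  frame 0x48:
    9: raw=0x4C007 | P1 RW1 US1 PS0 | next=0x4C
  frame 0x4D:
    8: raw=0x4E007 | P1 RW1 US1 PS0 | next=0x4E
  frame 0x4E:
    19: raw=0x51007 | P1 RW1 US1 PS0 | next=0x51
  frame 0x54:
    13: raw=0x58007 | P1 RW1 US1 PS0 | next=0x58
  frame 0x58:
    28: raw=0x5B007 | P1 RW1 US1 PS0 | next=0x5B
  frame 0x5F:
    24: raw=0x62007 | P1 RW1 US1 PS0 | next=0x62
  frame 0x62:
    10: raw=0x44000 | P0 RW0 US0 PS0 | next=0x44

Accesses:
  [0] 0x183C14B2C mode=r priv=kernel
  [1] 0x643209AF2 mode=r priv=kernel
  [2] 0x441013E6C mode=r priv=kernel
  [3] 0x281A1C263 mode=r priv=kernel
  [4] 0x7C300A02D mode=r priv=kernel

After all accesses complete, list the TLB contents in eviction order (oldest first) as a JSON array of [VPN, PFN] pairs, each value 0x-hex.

Trace:
#0 VA=0x183C14B2C (r,kernel):
  L0: frame=0x3C idx=6 entry=0x3F007 [P=1 RW=1 US=1 PS=0]
  L1: frame=0x3F idx=30 entry=0x40007 [P=1 RW=1 US=1 PS=0]
  L2: frame=0x40 idx=20 entry=0x42007 [P=1 RW=1 US=1 PS=0]
  ✓ 0x42B2C  — 3 lookups
#1 VA=0x643209AF2 (r,kernel):
  L0: frame=0x3C idx=25 entry=0x46007 [P=1 RW=1 US=1 PS=0]
  L1: frame=0x46 idx=25 entry=0x48007 [P=1 RW=1 US=1 PS=0]
  L2: frame=0x48 idx=9 entry=0x4C007 [P=1 RW=1 US=1 PS=0]
  ✓ 0x4CAF2  — 3 lookups
#2 VA=0x441013E6C (r,kernel):
  L0: frame=0x3C idx=17 entry=0x4D007 [P=1 RW=1 US=1 PS=0]
  L1: frame=0x4D idx=8 entry=0x4E007 [P=1 RW=1 US=1 PS=0]
  L2: frame=0x4E idx=19 entry=0x51007 [P=1 RW=1 US=1 PS=0]
  ✓ 0x51E6C  — 3 lookups
#3 VA=0x281A1C263 (r,kernel):
  L0: frame=0x3C idx=10 entry=0x54007 [P=1 RW=1 US=1 PS=0]
  L1: frame=0x54 idx=13 entry=0x58007 [P=1 RW=1 US=1 PS=0]
  L2: frame=0x58 idx=28 entry=0x5B007 [P=1 RW=1 US=1 PS=0]
  ✓ 0x5B263  — 3 lookups
#4 VA=0x7C300A02D (r,kernel):
  L0: frame=0x3C idx=31 entry=0x5F007 [P=1 RW=1 US=1 PS=0]
  L1: frame=0x5F idx=24 entry=0x62007 [P=1 RW=1 US=1 PS=0]
  L2: frame=0x62 idx=10 entry=0x44000 [P=0 RW=0 US=0 PS=0]
  → PAGE_NOT_PRESENT  (3 entries read)

TLB: [["0x183C14", "0x42"], ["0x643209", "0x4C"], ["0x441013", "0x51"], ["0x281A1C", "0x5B"]]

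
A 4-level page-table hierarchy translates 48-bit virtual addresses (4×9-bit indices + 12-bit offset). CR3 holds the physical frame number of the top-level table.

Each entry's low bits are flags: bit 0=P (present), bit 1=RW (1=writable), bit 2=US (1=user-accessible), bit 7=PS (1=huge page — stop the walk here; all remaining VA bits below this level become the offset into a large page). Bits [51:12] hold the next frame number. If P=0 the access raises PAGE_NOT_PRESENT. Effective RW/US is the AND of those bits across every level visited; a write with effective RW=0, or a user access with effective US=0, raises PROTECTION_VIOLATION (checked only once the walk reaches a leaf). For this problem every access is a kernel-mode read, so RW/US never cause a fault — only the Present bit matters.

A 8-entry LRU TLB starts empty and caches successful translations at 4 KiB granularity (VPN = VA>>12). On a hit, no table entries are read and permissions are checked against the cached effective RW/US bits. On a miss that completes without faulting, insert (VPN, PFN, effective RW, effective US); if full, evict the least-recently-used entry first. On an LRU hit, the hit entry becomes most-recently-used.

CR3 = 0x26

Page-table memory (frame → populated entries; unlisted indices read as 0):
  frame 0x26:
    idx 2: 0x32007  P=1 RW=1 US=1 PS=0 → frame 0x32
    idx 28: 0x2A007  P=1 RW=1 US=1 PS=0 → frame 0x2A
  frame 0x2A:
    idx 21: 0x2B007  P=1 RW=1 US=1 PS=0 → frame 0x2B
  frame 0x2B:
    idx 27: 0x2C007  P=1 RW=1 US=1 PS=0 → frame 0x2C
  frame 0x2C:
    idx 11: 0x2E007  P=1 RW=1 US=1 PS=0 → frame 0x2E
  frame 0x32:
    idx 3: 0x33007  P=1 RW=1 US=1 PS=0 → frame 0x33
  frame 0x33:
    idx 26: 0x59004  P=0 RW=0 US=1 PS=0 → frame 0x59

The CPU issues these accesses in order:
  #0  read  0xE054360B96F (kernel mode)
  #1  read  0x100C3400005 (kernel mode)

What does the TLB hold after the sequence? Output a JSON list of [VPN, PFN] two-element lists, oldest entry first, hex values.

Per-access translation:
#0 VA=0xE054360B96F (r,kernel):
  [0] read 0x26 idx=28: raw=0x2A007 flags P=1 W=1 U=1 S=0
  [1] read 0x2A idx=21: raw=0x2B007 flags P=1 W=1 U=1 S=0
  [2] read 0x2B idx=27: raw=0x2C007 flags P=1 W=1 U=1 S=0
  [3] read 0x2C idx=11: raw=0x2E007 flags P=1 W=1 U=1 S=0
  ✓ 0x2E96F  — 4 lookups
#1 VA=0x100C3400005 (r,kernel):
  [0] read 0x26 idx=2: raw=0x32007 flags P=1 W=1 U=1 S=0
  [1] read 0x32 idx=3: raw=0x33007 flags P=1 W=1 U=1 S=0
  [2] read 0x33 idx=26: raw=0x59004 flags P=0 W=0 U=1 S=0
  ⇒ fault: PAGE_NOT_PRESENT  — 3 lookups

TLB: [["0xE054360B", "0x2E"]]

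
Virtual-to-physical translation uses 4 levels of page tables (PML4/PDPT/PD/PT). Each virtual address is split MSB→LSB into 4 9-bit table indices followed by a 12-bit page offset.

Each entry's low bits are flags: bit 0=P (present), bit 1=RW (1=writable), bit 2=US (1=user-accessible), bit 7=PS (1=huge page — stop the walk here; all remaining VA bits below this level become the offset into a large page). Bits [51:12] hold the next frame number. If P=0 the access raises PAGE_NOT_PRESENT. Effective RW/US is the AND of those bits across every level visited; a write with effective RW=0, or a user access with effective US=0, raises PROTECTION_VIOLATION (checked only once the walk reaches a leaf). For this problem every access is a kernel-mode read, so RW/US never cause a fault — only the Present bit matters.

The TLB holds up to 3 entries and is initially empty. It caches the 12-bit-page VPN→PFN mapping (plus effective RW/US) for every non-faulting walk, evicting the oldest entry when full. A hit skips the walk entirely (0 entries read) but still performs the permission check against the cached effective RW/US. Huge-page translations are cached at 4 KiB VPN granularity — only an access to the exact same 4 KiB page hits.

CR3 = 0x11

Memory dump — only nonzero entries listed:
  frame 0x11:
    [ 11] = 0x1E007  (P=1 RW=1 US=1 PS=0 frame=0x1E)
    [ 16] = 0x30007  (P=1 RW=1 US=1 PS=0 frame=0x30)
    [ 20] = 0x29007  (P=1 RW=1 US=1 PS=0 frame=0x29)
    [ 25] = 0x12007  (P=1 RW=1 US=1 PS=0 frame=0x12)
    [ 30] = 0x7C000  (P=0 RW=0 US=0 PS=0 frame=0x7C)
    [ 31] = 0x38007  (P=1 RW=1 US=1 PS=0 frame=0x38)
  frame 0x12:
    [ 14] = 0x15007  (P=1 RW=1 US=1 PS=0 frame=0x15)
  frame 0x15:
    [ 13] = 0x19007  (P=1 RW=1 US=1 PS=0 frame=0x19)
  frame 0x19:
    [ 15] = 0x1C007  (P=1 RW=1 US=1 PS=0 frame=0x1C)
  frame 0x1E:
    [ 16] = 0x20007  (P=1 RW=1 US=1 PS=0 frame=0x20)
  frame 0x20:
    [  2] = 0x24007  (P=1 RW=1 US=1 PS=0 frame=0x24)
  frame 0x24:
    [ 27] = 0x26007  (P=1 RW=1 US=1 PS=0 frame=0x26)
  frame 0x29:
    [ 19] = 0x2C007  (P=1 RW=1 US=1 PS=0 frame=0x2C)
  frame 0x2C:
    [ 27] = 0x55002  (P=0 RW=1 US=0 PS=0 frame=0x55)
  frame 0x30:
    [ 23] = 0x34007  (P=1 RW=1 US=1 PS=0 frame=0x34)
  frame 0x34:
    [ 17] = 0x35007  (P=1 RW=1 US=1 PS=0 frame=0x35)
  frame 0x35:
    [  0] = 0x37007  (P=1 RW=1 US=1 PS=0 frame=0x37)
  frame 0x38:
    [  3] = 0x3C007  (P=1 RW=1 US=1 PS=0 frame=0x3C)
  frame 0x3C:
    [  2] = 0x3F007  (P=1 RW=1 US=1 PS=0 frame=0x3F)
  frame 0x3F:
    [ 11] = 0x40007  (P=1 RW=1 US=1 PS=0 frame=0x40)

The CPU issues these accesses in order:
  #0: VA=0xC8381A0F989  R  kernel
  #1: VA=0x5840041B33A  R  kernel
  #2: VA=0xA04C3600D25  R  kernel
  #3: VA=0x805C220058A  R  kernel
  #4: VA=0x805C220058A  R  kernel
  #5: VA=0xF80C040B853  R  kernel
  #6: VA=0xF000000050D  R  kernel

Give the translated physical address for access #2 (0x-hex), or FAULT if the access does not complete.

Trace:
#0 VA=0xC8381A0F989 (r,kernel):
  L0: frame=0x11 idx=25 entry=0x12007 [P=1 RW=1 US=1 PS=0]
  L1: frame=0x12 idx=14 entry=0x15007 [P=1 RW=1 US=1 PS=0]
  L2: frame=0x15 idx=13 entry=0x19007 [P=1 RW=1 US=1 PS=0]
  L3: frame=0x19 idx=15 entry=0x1C007 [P=1 RW=1 US=1 PS=0]
  ⇒ phys 0x1C989  [4 reads]
#1 VA=0x5840041B33A (r,kernel):
  L0: frame=0x11 idx=11 entry=0x1E007 [P=1 RW=1 US=1 PS=0]
  L1: frame=0x1E idx=16 entry=0x20007 [P=1 RW=1 US=1 PS=0]
  L2: frame=0x20 idx=2 entry=0x24007 [P=1 RW=1 US=1 PS=0]
  L3: frame=0x24 idx=27 entry=0x26007 [P=1 RW=1 US=1 PS=0]
  ⇒ phys 0x2633A  [4 reads]
#2 VA=0xA04C3600D25 (r,kernel):
  L0: frame=0x11 idx=20 entry=0x29007 [P=1 RW=1 US=1 PS=0]
  L1: frame=0x29 idx=19 entry=0x2C007 [P=1 RW=1 US=1 PS=0]
  L2: frame=0x2C idx=27 entry=0x55002 [P=0 RW=1 US=0 PS=0]
  → PAGE_NOT_PRESENT  (3 entries read)
#3 VA=0x805C220058A (r,kernel):
  L0: frame=0x11 idx=16 entry=0x30007 [P=1 RW=1 US=1 PS=0]
  L1: frame=0x30 idx=23 entry=0x34007 [P=1 RW=1 US=1 PS=0]
  L2: frame=0x34 idx=17 entry=0x35007 [P=1 RW=1 US=1 PS=0]
  L3: frame=0x35 idx=0 entry=0x37007 [P=1 RW=1 US=1 PS=0]
  ⇒ phys 0x3758A  [4 reads]
#4 VA=0x805C220058A (r,kernel):
  TLB hit vpn=0x805C2200 → PA=0x3758A
#5 VA=0xF80C040B853 (r,kernel):
  L0: frame=0x11 idx=31 entry=0x38007 [P=1 RW=1 US=1 PS=0]
  L1: frame=0x38 idx=3 entry=0x3C007 [P=1 RW=1 US=1 PS=0]
  L2: frame=0x3C idx=2 entry=0x3F007 [P=1 RW=1 US=1 PS=0]
  L3: frame=0x3F idx=11 entry=0x40007 [P=1 RW=1 US=1 PS=0]
  ⇒ phys 0x40853  [4 reads]
#6 VA=0xF000000050D (r,kernel):
  L0: frame=0x11 idx=30 entry=0x7C000 [P=0 RW=0 US=0 PS=0]
  → PAGE_NOT_PRESENT  (1 entries read)

Access #2 PA: FAULT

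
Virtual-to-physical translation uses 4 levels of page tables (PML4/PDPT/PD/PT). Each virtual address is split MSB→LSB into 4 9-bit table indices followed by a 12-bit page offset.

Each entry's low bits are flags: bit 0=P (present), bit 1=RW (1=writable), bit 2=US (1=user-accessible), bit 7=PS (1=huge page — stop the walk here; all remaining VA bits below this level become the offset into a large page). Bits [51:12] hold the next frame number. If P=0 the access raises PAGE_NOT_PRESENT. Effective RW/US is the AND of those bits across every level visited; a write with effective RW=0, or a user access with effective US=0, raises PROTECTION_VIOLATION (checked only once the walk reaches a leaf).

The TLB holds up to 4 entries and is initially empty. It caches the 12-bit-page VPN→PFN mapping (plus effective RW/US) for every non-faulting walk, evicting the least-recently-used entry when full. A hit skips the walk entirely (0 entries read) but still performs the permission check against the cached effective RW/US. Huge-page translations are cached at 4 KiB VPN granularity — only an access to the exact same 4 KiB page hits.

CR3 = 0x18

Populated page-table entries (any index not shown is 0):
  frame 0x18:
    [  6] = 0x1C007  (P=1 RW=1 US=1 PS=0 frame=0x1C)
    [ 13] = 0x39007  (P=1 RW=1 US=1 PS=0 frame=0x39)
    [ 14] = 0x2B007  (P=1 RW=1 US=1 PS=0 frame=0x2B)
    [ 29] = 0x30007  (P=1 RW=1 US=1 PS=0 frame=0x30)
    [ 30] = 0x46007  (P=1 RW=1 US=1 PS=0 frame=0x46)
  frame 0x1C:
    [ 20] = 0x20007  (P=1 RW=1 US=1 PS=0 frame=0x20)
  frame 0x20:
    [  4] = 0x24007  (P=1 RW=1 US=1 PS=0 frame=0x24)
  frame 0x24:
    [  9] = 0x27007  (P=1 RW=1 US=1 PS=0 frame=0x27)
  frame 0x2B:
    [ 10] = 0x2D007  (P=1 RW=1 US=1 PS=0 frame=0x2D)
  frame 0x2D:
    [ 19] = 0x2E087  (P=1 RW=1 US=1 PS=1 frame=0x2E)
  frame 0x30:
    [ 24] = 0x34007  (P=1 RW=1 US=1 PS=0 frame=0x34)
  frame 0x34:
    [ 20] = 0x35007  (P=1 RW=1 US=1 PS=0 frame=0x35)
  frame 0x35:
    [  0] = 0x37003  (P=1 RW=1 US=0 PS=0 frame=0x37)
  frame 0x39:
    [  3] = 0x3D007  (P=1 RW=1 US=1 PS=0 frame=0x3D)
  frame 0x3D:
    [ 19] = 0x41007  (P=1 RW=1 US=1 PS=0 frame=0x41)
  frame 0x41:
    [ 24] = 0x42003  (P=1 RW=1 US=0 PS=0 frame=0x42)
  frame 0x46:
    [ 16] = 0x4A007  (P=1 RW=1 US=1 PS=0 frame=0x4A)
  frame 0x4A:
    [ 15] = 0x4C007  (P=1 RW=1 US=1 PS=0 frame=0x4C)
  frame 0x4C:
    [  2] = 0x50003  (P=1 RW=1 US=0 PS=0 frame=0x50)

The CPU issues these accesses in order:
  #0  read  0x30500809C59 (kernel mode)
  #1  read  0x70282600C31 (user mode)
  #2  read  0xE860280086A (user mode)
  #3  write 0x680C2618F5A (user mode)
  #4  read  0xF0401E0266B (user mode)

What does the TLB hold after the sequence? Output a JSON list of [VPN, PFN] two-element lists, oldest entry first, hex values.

Trace:
#0 VA=0x30500809C59 (r,kernel):
  L0: frame=0x18 idx=6 entry=0x1C007 [P=1 RW=1 US=1 PS=0]
  L1: frame=0x1C idx=20 entry=0x20007 [P=1 RW=1 US=1 PS=0]
  L2: frame=0x20 idx=4 entry=0x24007 [P=1 RW=1 US=1 PS=0]
  L3: frame=0x24 idx=9 entry=0x27007 [P=1 RW=1 US=1 PS=0]
  ⇒ phys 0x27C59  [4 reads]
#1 VA=0x70282600C31 (r,user):
  L0: frame=0x18 idx=14 entry=0x2B007 [P=1 RW=1 US=1 PS=0]
  L1: frame=0x2B idx=10 entry=0x2D007 [P=1 RW=1 US=1 PS=0]
  L2: frame=0x2D idx=19 entry=0x2E087 [P=1 RW=1 US=1 PS=1]
  ⇒ phys 0x2EC31 (huge @L2)  [3 reads]
#2 VA=0xE860280086A (r,user):
  L0: frame=0x18 idx=29 entry=0x30007 [P=1 RW=1 US=1 PS=0]
  L1: frame=0x30 idx=24 entry=0x34007 [P=1 RW=1 US=1 PS=0]
  L2: frame=0x34 idx=20 entry=0x35007 [P=1 RW=1 US=1 PS=0]
  L3: frame=0x35 idx=0 entry=0x37003 [P=1 RW=1 US=0 PS=0]
  → PROTECTION_VIOLATION  (4 entries read)
#3 VA=0x680C2618F5A (w,user):
  L0: frame=0x18 idx=13 entry=0x39007 [P=1 RW=1 US=1 PS=0]
  L1: frame=0x39 idx=3 entry=0x3D007 [P=1 RW=1 US=1 PS=0]
  L2: frame=0x3D idx=19 entry=0x41007 [P=1 RW=1 US=1 PS=0]
  L3: frame=0x41 idx=24 entry=0x42003 [P=1 RW=1 US=0 PS=0]
  → PROTECTION_VIOLATION  (4 entries read)
#4 VA=0xF0401E0266B (r,user):
  L0: frame=0x18 idx=30 entry=0x46007 [P=1 RW=1 US=1 PS=0]
  L1: frame=0x46 idx=16 entry=0x4A007 [P=1 RW=1 US=1 PS=0]
  L2: frame=0x4A idx=15 entry=0x4C007 [P=1 RW=1 US=1 PS=0]
  L3: frame=0x4C idx=2 entry=0x50003 [P=1 RW=1 US=0 PS=0]
  → PROTECTION_VIOLATION  (4 entries read)

TLB: [["0x30500809", "0x27"], ["0x70282600", "0x2E"]]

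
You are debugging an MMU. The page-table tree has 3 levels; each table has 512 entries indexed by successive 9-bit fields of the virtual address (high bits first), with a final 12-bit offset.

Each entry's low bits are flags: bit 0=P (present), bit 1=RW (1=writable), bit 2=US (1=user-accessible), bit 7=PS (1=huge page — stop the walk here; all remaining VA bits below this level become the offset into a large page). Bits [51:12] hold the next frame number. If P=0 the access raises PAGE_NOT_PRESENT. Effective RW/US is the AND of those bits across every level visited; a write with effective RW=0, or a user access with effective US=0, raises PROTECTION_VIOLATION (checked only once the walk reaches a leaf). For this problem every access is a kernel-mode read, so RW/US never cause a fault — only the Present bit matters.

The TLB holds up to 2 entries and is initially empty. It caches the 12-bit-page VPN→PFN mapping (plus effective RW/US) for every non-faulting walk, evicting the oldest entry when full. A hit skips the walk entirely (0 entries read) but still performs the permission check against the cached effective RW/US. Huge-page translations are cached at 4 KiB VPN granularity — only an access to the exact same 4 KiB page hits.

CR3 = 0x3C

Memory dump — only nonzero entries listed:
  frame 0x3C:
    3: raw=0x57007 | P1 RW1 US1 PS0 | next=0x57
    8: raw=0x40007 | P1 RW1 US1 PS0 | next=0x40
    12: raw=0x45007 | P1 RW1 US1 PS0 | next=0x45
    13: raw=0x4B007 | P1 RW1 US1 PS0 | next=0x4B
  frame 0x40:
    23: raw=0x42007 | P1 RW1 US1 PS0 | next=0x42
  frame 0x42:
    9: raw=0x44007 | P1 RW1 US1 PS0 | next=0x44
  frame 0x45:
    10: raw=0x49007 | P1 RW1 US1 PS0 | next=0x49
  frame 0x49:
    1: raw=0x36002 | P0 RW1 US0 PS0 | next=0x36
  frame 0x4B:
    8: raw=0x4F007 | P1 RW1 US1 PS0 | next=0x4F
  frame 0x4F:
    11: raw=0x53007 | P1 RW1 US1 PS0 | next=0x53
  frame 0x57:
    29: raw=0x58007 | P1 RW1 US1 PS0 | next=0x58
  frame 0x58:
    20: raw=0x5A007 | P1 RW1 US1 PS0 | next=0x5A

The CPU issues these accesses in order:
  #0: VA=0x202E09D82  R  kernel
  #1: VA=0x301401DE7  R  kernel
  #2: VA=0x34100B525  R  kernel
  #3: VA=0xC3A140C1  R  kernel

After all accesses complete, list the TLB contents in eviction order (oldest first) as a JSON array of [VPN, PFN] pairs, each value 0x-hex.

Walk each access:
#0 VA=0x202E09D82 (r,kernel):
  [0] read 0x3C idx=8: raw=0x40007 flags P=1 W=1 U=1 S=0
  [1] read 0x40 idx=23: raw=0x42007 flags P=1 W=1 U=1 S=0
  [2] read 0x42 idx=9: raw=0x44007 flags P=1 W=1 U=1 S=0
  ⇒ phys 0x44D82  [3 reads]
#1 VA=0x301401DE7 (r,kernel):
  [0] read 0x3C idx=12: raw=0x45007 flags P=1 W=1 U=1 S=0
  [1] read 0x45 idx=10: raw=0x49007 flags P=1 W=1 U=1 S=0
  [2] read 0x49 idx=1: raw=0x36002 flags P=0 W=1 U=0 S=0
  → PAGE_NOT_PRESENT  (3 entries read)
#2 VA=0x34100B525 (r,kernel):
  [0] read 0x3C idx=13: raw=0x4B007 flags P=1 W=1 U=1 S=0
  [1] read 0x4B idx=8: raw=0x4F007 flags P=1 W=1 U=1 S=0
  [2] read 0x4F idx=11: raw=0x53007 flags P=1 W=1 U=1 S=0
  ⇒ phys 0x53525  [3 reads]
#3 VA=0xC3A140C1 (r,kernel):
  [0] read 0x3C idx=3: raw=0x57007 flags P=1 W=1 U=1 S=0
  [1] read 0x57 idx=29: raw=0x58007 flags P=1 W=1 U=1 S=0
  [2] read 0x58 idx=20: raw=0x5A007 flags P=1 W=1 U=1 S=0
  ⇒ phys 0x5A0C1  [3 reads]

TLB: [["0x34100B", "0x53"], ["0xC3A14", "0x5A"]]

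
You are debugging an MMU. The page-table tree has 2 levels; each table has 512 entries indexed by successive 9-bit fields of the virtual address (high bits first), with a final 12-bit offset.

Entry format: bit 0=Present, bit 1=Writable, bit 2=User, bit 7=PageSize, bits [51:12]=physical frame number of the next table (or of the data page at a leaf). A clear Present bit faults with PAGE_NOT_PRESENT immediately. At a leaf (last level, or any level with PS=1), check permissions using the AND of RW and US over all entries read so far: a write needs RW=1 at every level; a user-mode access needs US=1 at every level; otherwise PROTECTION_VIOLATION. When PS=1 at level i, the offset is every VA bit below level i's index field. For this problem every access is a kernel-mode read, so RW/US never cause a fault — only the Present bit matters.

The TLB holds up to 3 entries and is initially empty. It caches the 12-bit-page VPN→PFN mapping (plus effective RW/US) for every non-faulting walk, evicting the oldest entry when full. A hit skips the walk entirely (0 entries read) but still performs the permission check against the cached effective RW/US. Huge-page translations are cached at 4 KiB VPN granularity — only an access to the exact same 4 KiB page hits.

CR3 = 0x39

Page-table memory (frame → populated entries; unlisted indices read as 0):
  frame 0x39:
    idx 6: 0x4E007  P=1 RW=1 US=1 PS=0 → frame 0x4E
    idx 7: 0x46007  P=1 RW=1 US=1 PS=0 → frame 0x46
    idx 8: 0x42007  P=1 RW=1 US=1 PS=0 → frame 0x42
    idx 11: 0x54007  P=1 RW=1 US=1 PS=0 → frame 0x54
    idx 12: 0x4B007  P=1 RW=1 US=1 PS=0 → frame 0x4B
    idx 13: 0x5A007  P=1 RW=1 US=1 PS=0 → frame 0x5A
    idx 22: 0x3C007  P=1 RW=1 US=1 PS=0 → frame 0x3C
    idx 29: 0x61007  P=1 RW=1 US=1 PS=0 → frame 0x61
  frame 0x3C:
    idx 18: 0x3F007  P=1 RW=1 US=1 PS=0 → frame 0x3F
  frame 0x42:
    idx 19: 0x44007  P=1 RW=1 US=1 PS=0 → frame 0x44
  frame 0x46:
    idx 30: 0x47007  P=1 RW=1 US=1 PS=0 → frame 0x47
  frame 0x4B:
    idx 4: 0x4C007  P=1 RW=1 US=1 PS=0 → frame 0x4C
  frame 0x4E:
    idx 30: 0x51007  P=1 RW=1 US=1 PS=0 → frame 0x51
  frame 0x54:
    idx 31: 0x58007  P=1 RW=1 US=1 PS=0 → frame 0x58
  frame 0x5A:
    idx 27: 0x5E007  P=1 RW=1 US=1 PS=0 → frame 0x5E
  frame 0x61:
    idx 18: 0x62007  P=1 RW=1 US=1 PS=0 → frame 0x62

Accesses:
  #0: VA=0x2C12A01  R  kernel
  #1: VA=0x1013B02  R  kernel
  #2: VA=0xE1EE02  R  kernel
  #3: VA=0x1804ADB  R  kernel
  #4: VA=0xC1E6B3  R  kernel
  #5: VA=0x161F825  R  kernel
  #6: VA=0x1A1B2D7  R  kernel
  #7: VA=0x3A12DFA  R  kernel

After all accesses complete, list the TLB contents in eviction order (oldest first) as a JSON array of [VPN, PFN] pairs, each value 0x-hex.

Trace:
#0 VA=0x2C12A01 (r,kernel):
  L0: frame=0x39 idx=22 entry=0x3C007 [P=1 RW=1 US=1 PS=0]
  L1: frame=0x3C idx=18 entry=0x3F007 [P=1 RW=1 US=1 PS=0]
  → PA=0x3FA01  (2 entries read)
#1 VA=0x1013B02 (r,kernel):
  L0: frame=0x39 idx=8 entry=0x42007 [P=1 RW=1 US=1 PS=0]
  L1: frame=0x42 idx=19 entry=0x44007 [P=1 RW=1 US=1 PS=0]
  → PA=0x44B02  (2 entries read)
#2 VA=0xE1EE02 (r,kernel):
  L0: frame=0x39 idx=7 entry=0x46007 [P=1 RW=1 US=1 PS=0]
  L1: frame=0x46 idx=30 entry=0x47007 [P=1 RW=1 US=1 PS=0]
  → PA=0x47E02  (2 entries read)
#3 VA=0x1804ADB (r,kernel):
  L0: frame=0x39 idx=12 entry=0x4B007 [P=1 RW=1 US=1 PS=0]
  L1: frame=0x4B idx=4 entry=0x4C007 [P=1 RW=1 US=1 PS=0]
  → PA=0x4CADB  (2 entries read)
#4 VA=0xC1E6B3 (r,kernel):
  L0: frame=0x39 idx=6 entry=0x4E007 [P=1 RW=1 US=1 PS=0]
  L1: frame=0x4E idx=30 entry=0x51007 [P=1 RW=1 US=1 PS=0]
  → PA=0x516B3  (2 entries read)
#5 VA=0x161F825 (r,kernel):
  L0: frame=0x39 idx=11 entry=0x54007 [P=1 RW=1 US=1 PS=0]
  L1: frame=0x54 idx=31 entry=0x58007 [P=1 RW=1 US=1 PS=0]
  → PA=0x58825  (2 entries read)
#6 VA=0x1A1B2D7 (r,kernel):
  L0: frame=0x39 idx=13 entry=0x5A007 [P=1 RW=1 US=1 PS=0]
  L1: frame=0x5A idx=27 entry=0x5E007 [P=1 RW=1 US=1 PS=0]
  → PA=0x5E2D7  (2 entries read)
#7 VA=0x3A12DFA (r,kernel):
  L0: frame=0x39 idx=29 entry=0x61007 [P=1 RW=1 US=1 PS=0]
  L1: frame=0x61 idx=18 entry=0x62007 [P=1 RW=1 US=1 PS=0]
  → PA=0x62DFA  (2 entries read)

TLB: [["0x161F", "0x58"], ["0x1A1B", "0x5E"], ["0x3A12", "0x62"]]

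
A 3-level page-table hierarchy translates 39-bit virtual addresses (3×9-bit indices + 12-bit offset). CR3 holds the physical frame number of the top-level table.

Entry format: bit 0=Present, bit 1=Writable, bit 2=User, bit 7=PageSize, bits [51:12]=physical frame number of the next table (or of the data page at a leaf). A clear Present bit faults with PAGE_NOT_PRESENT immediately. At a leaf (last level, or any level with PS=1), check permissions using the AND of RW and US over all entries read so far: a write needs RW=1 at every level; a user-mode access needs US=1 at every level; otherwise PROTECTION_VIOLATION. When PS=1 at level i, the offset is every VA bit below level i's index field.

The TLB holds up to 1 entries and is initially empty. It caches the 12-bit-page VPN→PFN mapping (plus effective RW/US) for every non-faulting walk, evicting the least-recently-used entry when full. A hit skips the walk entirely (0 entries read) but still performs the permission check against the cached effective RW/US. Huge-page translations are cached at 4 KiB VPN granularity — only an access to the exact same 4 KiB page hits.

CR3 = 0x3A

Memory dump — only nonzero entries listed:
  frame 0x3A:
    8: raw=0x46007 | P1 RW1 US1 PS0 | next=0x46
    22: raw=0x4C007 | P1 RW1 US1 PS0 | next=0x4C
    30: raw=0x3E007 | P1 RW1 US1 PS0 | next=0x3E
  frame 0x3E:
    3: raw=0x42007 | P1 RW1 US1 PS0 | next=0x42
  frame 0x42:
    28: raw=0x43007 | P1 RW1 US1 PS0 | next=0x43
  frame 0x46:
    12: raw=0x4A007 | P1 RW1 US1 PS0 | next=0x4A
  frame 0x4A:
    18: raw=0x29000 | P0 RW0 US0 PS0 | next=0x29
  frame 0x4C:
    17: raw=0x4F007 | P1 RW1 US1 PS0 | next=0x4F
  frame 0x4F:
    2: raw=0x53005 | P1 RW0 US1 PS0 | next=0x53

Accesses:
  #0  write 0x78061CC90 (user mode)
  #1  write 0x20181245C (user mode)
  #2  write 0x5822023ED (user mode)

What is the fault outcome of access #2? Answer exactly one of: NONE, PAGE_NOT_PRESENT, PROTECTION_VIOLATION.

Trace:
#0 VA=0x78061CC90 (w,user):
  L0: frame=0x3A idx=30 entry=0x3E007 [P=1 RW=1 US=1 PS=0]
  L1: frame=0x3E idx=3 entry=0x42007 [P=1 RW=1 US=1 PS=0]
  L2: frame=0x42 idx=28 entry=0x43007 [P=1 RW=1 US=1 PS=0]
  ⇒ phys 0x43C90  [3 reads]
#1 VA=0x20181245C (w,user):
  L0: frame=0x3A idx=8 entry=0x46007 [P=1 RW=1 US=1 PS=0]
  L1: frame=0x46 idx=12 entry=0x4A007 [P=1 RW=1 US=1 PS=0]
  L2: frame=0x4A idx=18 entry=0x29000 [P=0 RW=0 US=0 PS=0]
  ✗ PAGE_NOT_PRESENT  [3 reads]
#2 VA=0x5822023ED (w,user):
  L0: frame=0x3A idx=22 entry=0x4C007 [P=1 RW=1 US=1 PS=0]
  L1: frame=0x4C idx=17 entry=0x4F007 [P=1 RW=1 US=1 PS=0]
  L2: frame=0x4F idx=2 entry=0x53005 [P=1 RW=0 US=1 PS=0]
  ✗ PROTECTION_VIOLATION  [3 reads]

Access #2 fault: PROTECTION_VIOLATION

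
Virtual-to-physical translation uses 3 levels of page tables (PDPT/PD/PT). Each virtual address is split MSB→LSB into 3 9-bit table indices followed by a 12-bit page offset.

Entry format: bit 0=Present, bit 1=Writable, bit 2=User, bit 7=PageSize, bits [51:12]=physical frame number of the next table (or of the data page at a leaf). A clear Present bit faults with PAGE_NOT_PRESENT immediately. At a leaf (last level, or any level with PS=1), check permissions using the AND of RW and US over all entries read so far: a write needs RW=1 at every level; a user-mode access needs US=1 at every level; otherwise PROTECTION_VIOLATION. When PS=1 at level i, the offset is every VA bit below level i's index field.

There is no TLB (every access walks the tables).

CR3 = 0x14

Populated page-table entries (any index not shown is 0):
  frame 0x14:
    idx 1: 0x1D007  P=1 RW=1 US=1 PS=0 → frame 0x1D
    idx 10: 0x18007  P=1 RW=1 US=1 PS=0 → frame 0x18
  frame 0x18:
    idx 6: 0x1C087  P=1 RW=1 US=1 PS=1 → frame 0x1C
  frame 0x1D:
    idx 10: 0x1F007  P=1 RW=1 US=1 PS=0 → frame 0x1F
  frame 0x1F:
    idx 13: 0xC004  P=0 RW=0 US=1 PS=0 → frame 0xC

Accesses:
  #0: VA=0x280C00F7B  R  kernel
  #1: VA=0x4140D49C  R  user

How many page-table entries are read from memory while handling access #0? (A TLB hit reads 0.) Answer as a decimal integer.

Trace:
#0 VA=0x280C00F7B (r,kernel):
  lvl0: tbl 0x14, slot 10 ⇒ 0x18007 (P1/RW1/US1/PS0)
  lvl1: tbl 0x18, slot 6 ⇒ 0x1C087 (P1/RW1/US1/PS1)
  ✓ 0x1CF7B (huge @L1)  — 2 lookups
#1 VA=0x4140D49C (r,user):
  lvl0: tbl 0x14, slot 1 ⇒ 0x1D007 (P1/RW1/US1/PS0)
  lvl1: tbl 0x1D, slot 10 ⇒ 0x1F007 (P1/RW1/US1/PS0)
  lvl2: tbl 0x1F, slot 13 ⇒ 0xC004 (P0/RW0/US1/PS0)
  → PAGE_NOT_PRESENT  (3 entries read)

Entries read for #0: 2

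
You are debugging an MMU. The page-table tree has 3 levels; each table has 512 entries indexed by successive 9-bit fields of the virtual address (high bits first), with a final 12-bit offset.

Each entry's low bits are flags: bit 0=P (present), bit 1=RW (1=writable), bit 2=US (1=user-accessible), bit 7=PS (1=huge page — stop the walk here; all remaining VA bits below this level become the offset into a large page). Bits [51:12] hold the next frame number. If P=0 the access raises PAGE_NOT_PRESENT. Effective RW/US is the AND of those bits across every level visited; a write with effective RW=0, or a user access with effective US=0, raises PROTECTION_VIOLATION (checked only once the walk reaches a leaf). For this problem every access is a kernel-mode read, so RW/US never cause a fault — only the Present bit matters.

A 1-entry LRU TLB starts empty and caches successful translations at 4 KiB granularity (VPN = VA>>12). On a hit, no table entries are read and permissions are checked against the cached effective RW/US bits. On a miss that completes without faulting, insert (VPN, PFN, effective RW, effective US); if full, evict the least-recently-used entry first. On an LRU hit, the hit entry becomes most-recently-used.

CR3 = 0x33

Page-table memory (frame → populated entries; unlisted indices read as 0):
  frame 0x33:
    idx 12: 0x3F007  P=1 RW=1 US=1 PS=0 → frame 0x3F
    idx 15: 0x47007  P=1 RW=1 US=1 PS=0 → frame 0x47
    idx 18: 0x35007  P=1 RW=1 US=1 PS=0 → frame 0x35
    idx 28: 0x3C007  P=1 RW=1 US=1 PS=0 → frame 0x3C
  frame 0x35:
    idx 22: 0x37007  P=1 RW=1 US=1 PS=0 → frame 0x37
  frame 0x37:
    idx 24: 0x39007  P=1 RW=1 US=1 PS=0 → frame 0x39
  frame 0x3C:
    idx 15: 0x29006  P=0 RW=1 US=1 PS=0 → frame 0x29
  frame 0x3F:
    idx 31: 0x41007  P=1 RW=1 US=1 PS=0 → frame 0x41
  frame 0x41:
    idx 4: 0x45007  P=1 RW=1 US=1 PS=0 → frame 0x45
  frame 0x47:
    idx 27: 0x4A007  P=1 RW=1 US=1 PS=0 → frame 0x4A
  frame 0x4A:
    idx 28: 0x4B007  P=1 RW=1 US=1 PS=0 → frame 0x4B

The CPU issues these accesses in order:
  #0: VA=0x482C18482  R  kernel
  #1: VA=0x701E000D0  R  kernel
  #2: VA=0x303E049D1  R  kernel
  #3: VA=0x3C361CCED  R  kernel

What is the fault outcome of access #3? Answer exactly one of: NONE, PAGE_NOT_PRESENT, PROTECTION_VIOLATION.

Trace:
#0 VA=0x482C18482 (r,kernel):
  [0] read 0x33 idx=18: raw=0x35007 flags P=1 W=1 U=1 S=0
  [1] read 0x35 idx=22: raw=0x37007 flags P=1 W=1 U=1 S=0
  [2] read 0x37 idx=24: raw=0x39007 flags P=1 W=1 U=1 S=0
  ✓ 0x39482  — 3 lookups
#1 VA=0x701E000D0 (r,kernel):
  [0] read 0x33 idx=28: raw=0x3C007 flags P=1 W=1 U=1 S=0
  [1] read 0x3C idx=15: raw=0x29006 flags P=0 W=1 U=1 S=0
  → PAGE_NOT_PRESENT  (2 entries read)
#2 VA=0x303E049D1 (r,kernel):
  [0] read 0x33 idx=12: raw=0x3F007 flags P=1 W=1 U=1 S=0
  [1] read 0x3F idx=31: raw=0x41007 flags P=1 W=1 U=1 S=0
  [2] read 0x41 idx=4: raw=0x45007 flags P=1 W=1 U=1 S=0
  ✓ 0x459D1  — 3 lookups
#3 VA=0x3C361CCED (r,kernel):
  [0] read 0x33 idx=15: raw=0x47007 flags P=1 W=1 U=1 S=0
  [1] read 0x47 idx=27: raw=0x4A007 flags P=1 W=1 U=1 S=0
  [2] read 0x4A idx=28: raw=0x4B007 flags P=1 W=1 U=1 S=0
  ✓ 0x4BCED  — 3 lookups

Access #3 fault: NONE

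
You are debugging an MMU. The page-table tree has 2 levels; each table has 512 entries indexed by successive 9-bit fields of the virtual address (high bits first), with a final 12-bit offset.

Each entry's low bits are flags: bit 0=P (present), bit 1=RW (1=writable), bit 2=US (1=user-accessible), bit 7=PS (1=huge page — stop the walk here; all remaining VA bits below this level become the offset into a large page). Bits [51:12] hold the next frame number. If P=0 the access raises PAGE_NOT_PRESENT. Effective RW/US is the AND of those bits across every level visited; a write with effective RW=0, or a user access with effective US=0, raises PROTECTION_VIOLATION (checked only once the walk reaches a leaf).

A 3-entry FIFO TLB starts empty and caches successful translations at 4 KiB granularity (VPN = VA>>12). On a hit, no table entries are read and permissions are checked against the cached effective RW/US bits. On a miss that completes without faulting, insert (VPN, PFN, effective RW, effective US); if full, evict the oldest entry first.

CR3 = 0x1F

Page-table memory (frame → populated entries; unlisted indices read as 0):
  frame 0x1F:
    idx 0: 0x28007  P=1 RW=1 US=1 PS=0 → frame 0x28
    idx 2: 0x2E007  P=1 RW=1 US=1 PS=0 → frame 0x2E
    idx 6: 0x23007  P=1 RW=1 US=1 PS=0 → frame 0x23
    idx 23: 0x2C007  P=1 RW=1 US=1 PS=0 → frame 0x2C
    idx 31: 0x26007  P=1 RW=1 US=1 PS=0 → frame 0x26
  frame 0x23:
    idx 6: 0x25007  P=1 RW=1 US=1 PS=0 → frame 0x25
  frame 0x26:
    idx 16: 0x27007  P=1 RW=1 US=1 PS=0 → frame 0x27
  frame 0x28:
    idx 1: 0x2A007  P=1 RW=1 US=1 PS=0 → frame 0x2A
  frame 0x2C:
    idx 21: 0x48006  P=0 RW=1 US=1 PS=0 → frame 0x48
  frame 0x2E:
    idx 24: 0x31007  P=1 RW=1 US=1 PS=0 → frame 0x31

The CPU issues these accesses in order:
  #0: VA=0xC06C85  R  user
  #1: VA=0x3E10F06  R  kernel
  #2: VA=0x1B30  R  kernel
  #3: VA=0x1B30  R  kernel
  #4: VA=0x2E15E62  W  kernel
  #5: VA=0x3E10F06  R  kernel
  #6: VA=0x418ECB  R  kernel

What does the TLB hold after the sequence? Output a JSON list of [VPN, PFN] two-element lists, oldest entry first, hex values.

Walk each access:
#0 VA=0xC06C85 (r,user):
  lvl0: tbl 0x1F, slot 6 ⇒ 0x23007 (P1/RW1/US1/PS0)
  lvl1: tbl 0x23, slot 6 ⇒ 0x25007 (P1/RW1/US1/PS0)
  ⇒ phys 0x25C85  [2 reads]
#1 VA=0x3E10F06 (r,kernel):
  lvl0: tbl 0x1F, slot 31 ⇒ 0x26007 (P1/RW1/US1/PS0)
  lvl1: tbl 0x26, slot 16 ⇒ 0x27007 (P1/RW1/US1/PS0)
  ⇒ phys 0x27F06  [2 reads]
#2 VA=0x1B30 (r,kernel):
  lvl0: tbl 0x1F, slot 0 ⇒ 0x28007 (P1/RW1/US1/PS0)
  lvl1: tbl 0x28, slot 1 ⇒ 0x2A007 (P1/RW1/US1/PS0)
  ⇒ phys 0x2AB30  [2 reads]
#3 VA=0x1B30 (r,kernel):
  TLB hit vpn=0x1 → PA=0x2AB30
#4 VA=0x2E15E62 (w,kernel):
  lvl0: tbl 0x1F, slot 23 ⇒ 0x2C007 (P1/RW1/US1/PS0)
  lvl1: tbl 0x2C, slot 21 ⇒ 0x48006 (P0/RW1/US1/PS0)
  → PAGE_NOT_PRESENT  (2 entries read)
#5 VA=0x3E10F06 (r,kernel):
  TLB hit vpn=0x3E10 → PA=0x27F06
#6 VA=0x418ECB (r,kernel):
  lvl0: tbl 0x1F, slot 2 ⇒ 0x2E007 (P1/RW1/US1/PS0)
  lvl1: tbl 0x2E, slot 24 ⇒ 0x31007 (P1/RW1/US1/PS0)
  ⇒ phys 0x31ECB  [2 reads]

TLB: [["0x3E10", "0x27"], ["0x1", "0x2A"], ["0x418", "0x31"]]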